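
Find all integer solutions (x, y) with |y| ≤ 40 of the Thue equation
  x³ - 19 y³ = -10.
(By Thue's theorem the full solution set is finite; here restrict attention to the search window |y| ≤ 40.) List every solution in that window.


The equation is x³ - 19y³ = -10. For fixed y, x³ = 19·y³ − 10, so a solution requires the RHS to be a perfect cube.
Strategy: iterate y from -40 to 40, compute RHS = 19·y³ − 10, and check whether it is a (positive or negative) perfect cube.
Check small values of y:
  y = 0: RHS = -10 is not a perfect cube.
  y = 1: RHS = 9 is not a perfect cube.
  y = -1: RHS = -29 is not a perfect cube.
  y = 2: RHS = 142 is not a perfect cube.
  y = -2: RHS = -162 is not a perfect cube.
  y = 3: RHS = 503 is not a perfect cube.
  y = -3: RHS = -523 is not a perfect cube.
Continuing the search up to |y| = 40 finds no solutions either.
No (x, y) in the scanned range satisfies the equation.

No integer solutions with |y| ≤ 40.


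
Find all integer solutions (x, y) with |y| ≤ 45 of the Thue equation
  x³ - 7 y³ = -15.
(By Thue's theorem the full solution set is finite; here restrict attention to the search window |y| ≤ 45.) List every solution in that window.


The equation is x³ - 7y³ = -15. For fixed y, x³ = 7·y³ − 15, so a solution requires the RHS to be a perfect cube.
Strategy: iterate y from -45 to 45, compute RHS = 7·y³ − 15, and check whether it is a (positive or negative) perfect cube.
Check small values of y:
  y = 0: RHS = -15 is not a perfect cube.
  y = 1: RHS = -8 = (-2)³ ⇒ x = -2 works.
  y = -1: RHS = -22 is not a perfect cube.
  y = 2: RHS = 41 is not a perfect cube.
  y = -2: RHS = -71 is not a perfect cube.
  y = 3: RHS = 174 is not a perfect cube.
  y = -3: RHS = -204 is not a perfect cube.
Continuing, at y = -23: RHS = -85184 = (-44)³ ⇒ x = -44 works.
Searching the remaining y in |y| ≤ 45 finds no further solutions.
Collected solutions: (-2, 1), (-44, -23).

Solutions (with |y| ≤ 45): (-2, 1), (-44, -23).


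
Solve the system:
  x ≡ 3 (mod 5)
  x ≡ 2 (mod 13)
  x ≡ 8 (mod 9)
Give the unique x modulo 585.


Moduli 5, 13, 9 are pairwise coprime; by CRT there is a unique solution modulo M = 5 · 13 · 9 = 585.
Solve pairwise, accumulating the modulus:
  Start with x ≡ 3 (mod 5).
  Combine with x ≡ 2 (mod 13): since gcd(5, 13) = 1, we get a unique residue mod 65.
    Write x = 3 + 5·t and substitute into x ≡ 2 (mod 13): 5·t ≡ 2 − 3 = -1 (mod 13).
    Reduce coefficients mod 13: 5·t ≡ 12 (mod 13).
    The inverse of 5 mod 13 is 8 (since 5·8 = 40 = 3·13 + 1), so t ≡ 8·12 = 96 ≡ 5 (mod 13).
    Then x = 3 + 5·5 = 28, valid modulo lcm(5, 13) = 65: x ≡ 28 (mod 65).
  Combine with x ≡ 8 (mod 9): since gcd(65, 9) = 1, we get a unique residue mod 585.
    Write x = 28 + 65·t and substitute into x ≡ 8 (mod 9): 65·t ≡ 8 − 28 = -20 (mod 9).
    Reduce coefficients mod 9: 2·t ≡ 7 (mod 9).
    The inverse of 2 mod 9 is 5 (since 2·5 = 10 = 1·9 + 1), so t ≡ 5·7 = 35 ≡ 8 (mod 9).
    Then x = 28 + 65·8 = 548, valid modulo lcm(65, 9) = 585: x ≡ 548 (mod 585).
Verify: 548 mod 5 = 3 ✓, 548 mod 13 = 2 ✓, 548 mod 9 = 8 ✓.

x ≡ 548 (mod 585).


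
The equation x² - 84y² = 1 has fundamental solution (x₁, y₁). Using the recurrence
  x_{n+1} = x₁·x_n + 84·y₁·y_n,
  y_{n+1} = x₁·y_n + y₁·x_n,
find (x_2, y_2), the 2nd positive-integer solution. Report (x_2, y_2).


Step 1: Find the fundamental solution (x₁, y₁) of x² - 84y² = 1.
  Expand √84 as a continued fraction. a₀ = ⌊√84⌋ = 9; iterate m_{k+1} = d_k·a_k − m_k, d_{k+1} = (84 − m_{k+1}²)/d_k, a_{k+1} = ⌊(a₀ + m_{k+1})/d_{k+1}⌋ (starting m₀ = 0, d₀ = 1), with convergents p_k = a_k·p_{k-1} + p_{k-2}, q_k = a_k·q_{k-1} + q_{k-2} (p₋₁ = 1, q₋₁ = 0):
  k = 0: a₀ = 9; p₀/q₀ = 9/1; p₀² − 84·q₀² = 81 − 84 = -3.
  k = 1: m = 9, d = 3, a = ⌊(9 + 9)/3⌋ = 6; p/q = (6·9 + 1)/(6·1 + 0) = 55/6; p² − 84·q² = 3025 − 3024 = 1.
  The first convergent with p² − 84·q² = 1 gives the fundamental solution (x₁, y₁) = (55, 6).
Step 2: Apply the recurrence (x_{n+1}, y_{n+1}) = (x₁x_n + 84y₁y_n, x₁y_n + y₁x_n) repeatedly.
  From (x_1, y_1) = (55, 6): x_2 = 55·55 + 84·6·6 = 6049; y_2 = 55·6 + 6·55 = 660.
Step 3: Verify x_2² - 84·y_2² = 36590401 - 36590400 = 1 (should be 1). ✓

(x_1, y_1) = (55, 6); (x_2, y_2) = (6049, 660).


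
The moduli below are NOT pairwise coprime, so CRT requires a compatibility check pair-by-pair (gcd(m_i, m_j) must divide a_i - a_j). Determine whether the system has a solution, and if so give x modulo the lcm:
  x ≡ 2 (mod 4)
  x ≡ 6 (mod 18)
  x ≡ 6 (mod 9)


Moduli 4, 18, 9 are not pairwise coprime, so CRT works modulo lcm(m_i) when all pairwise compatibility conditions hold.
Pairwise compatibility: gcd(m_i, m_j) must divide a_i - a_j for every pair.
Merge one congruence at a time:
  Start: x ≡ 2 (mod 4).
  Combine with x ≡ 6 (mod 18): gcd(4, 18) = 2; 6 - 2 = 4, which IS divisible by 2, so compatible.
    Write x = 2 + 4·t and substitute into x ≡ 6 (mod 18): 4·t ≡ 6 − 2 = 4 (mod 18).
    Divide the congruence (and modulus) by g = 2: 2·t ≡ 2 (mod 9).
    The inverse of 2 mod 9 is 5 (since 2·5 = 10 = 1·9 + 1), so t ≡ 5·2 = 10 ≡ 1 (mod 9).
    Then x = 2 + 4·1 = 6, valid modulo lcm(4, 18) = 36: x ≡ 6 (mod 36).
  Combine with x ≡ 6 (mod 9): gcd(36, 9) = 9; 6 - 6 = 0, which IS divisible by 9, so compatible.
    Write x = 6 + 36·t and substitute into x ≡ 6 (mod 9): 36·t ≡ 6 − 6 = 0 (mod 9).
    Divide the congruence (and modulus) by g = 9: 4·t ≡ 0 (mod 1).
    Modulo 1 every t works; take t = 0.
    Then x = 6 + 36·0 = 6, valid modulo lcm(36, 9) = 36: x ≡ 6 (mod 36).
Verify: 6 mod 4 = 2, 6 mod 18 = 6, 6 mod 9 = 6.

x ≡ 6 (mod 36).


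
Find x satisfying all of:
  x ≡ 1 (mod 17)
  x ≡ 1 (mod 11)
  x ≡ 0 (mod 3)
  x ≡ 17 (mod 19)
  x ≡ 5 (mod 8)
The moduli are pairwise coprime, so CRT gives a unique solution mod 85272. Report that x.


Product of moduli M = 17 · 11 · 3 · 19 · 8 = 85272.
Merge one congruence at a time:
  Start: x ≡ 1 (mod 17).
  Combine with x ≡ 1 (mod 11); new modulus lcm = 187.
    Write x = 1 + 17·t and substitute into x ≡ 1 (mod 11): 17·t ≡ 1 − 1 = 0 (mod 11).
    Reduce coefficients mod 11: 6·t ≡ 0 (mod 11).
    The inverse of 6 mod 11 is 2 (since 6·2 = 12 = 1·11 + 1), so t ≡ 2·0 = 0 ≡ 0 (mod 11).
    Then x = 1 + 17·0 = 1, valid modulo lcm(17, 11) = 187: x ≡ 1 (mod 187).
  Combine with x ≡ 0 (mod 3); new modulus lcm = 561.
    Write x = 1 + 187·t and substitute into x ≡ 0 (mod 3): 187·t ≡ 0 − 1 = -1 (mod 3).
    Reduce coefficients mod 3: 1·t ≡ 2 (mod 3).
    So t ≡ 2 (mod 3).
    Then x = 1 + 187·2 = 375, valid modulo lcm(187, 3) = 561: x ≡ 375 (mod 561).
  Combine with x ≡ 17 (mod 19); new modulus lcm = 10659.
    Write x = 375 + 561·t and substitute into x ≡ 17 (mod 19): 561·t ≡ 17 − 375 = -358 (mod 19).
    Reduce coefficients mod 19: 10·t ≡ 3 (mod 19).
    The inverse of 10 mod 19 is 2 (since 10·2 = 20 = 1·19 + 1), so t ≡ 2·3 = 6 ≡ 6 (mod 19).
    Then x = 375 + 561·6 = 3741, valid modulo lcm(561, 19) = 10659: x ≡ 3741 (mod 10659).
  Combine with x ≡ 5 (mod 8); new modulus lcm = 85272.
    Write x = 3741 + 10659·t and substitute into x ≡ 5 (mod 8): 10659·t ≡ 5 − 3741 = -3736 (mod 8).
    Reduce coefficients mod 8: 3·t ≡ 0 (mod 8).
    The inverse of 3 mod 8 is 3 (since 3·3 = 9 = 1·8 + 1), so t ≡ 3·0 = 0 ≡ 0 (mod 8).
    Then x = 3741 + 10659·0 = 3741, valid modulo lcm(10659, 8) = 85272: x ≡ 3741 (mod 85272).
Verify against each original: 3741 mod 17 = 1, 3741 mod 11 = 1, 3741 mod 3 = 0, 3741 mod 19 = 17, 3741 mod 8 = 5.

x ≡ 3741 (mod 85272).


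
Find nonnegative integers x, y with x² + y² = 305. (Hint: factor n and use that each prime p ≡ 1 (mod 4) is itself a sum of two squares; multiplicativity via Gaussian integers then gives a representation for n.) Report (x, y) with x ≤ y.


Step 1: Factor n = 305 = 5 · 61.
Step 2: Check the mod-4 condition on each prime factor: 5 ≡ 1 (mod 4), exponent 1; 61 ≡ 1 (mod 4), exponent 1.
All primes ≡ 3 (mod 4) appear to even exponent (or don't appear), so by the two-squares theorem n IS expressible as a sum of two squares.
Step 3: Build a representation. Here n = 5 · 61 is a product of primes ≡ 1 (mod 4). Each prime p ≡ 1 (mod 4) is itself a sum of two squares; find a² by testing p − a² for a perfect square:
  5: 5 − 1² = 4 = 2² ⇒ 5 = 1² + 2².
  61: 61 − 1² = 60, 61 − 2² = 57, 61 − 3² = 52, 61 − 4² = 45, 61 − 5² = 36 = 6² ⇒ 61 = 5² + 6².
  Combine using the Brahmagupta–Fibonacci identity (a² + b²)(c² + d²) = (ac − bd)² + (ad + bc)² = (ac + bd)² + (ad − bc)²:
  5 · 61 = 305: from (1² + 2²)(5² + 6²), take (1·5 − 2·6, 1·6 + 2·5) = (5 − 12, 6 + 10) = (-7, 16); dropping signs (only squares matter) gives (7, 16); check 7² + 16² = 49 + 256 = 305 ✓.
Step 4: Order so x ≤ y and verify: 7² + 16² = 49 + 256 = 305 = n. ✓

n = 305 = 7² + 16² (one valid representation with x ≤ y).


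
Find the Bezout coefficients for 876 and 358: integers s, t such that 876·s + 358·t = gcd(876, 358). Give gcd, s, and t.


Euclidean algorithm on (876, 358) — divide until remainder is 0:
  876 = 2 · 358 + 160
  358 = 2 · 160 + 38
  160 = 4 · 38 + 8
  38 = 4 · 8 + 6
  8 = 1 · 6 + 2
  6 = 3 · 2 + 0
gcd(876, 358) = 2.
Track Bezout coefficients alongside the remainders: start with r₀ = 876 = a·1 + b·0 (s = 1, t = 0) and r₁ = 358 = a·0 + b·1 (s = 0, t = 1); each new remainder r_{k+1} = r_{k-1} − q_k·r_k inherits s_{k+1} = s_{k-1} − q_k·s_k, t_{k+1} = t_{k-1} − q_k·t_k, so r_k = a·s_k + b·t_k at every step:
  q = 2: r = 160, s = 1 − 2·0 = 1, t = 0 − 2·1 = -2  (check: 876·1 + 358·(-2) = 160)
  q = 2: r = 38, s = 0 − 2·1 = -2, t = 1 − 2·(-2) = 5  (check: 876·(-2) + 358·5 = 38)
  q = 4: r = 8, s = 1 − 4·(-2) = 9, t = -2 − 4·5 = -22  (check: 876·9 + 358·(-22) = 8)
  q = 4: r = 6, s = -2 − 4·9 = -38, t = 5 − 4·(-22) = 93  (check: 876·(-38) + 358·93 = 6)
  q = 1: r = 2, s = 9 − 1·(-38) = 47, t = -22 − 1·93 = -115  (check: 876·47 + 358·(-115) = 2)
The row with r = 2 (the gcd) gives the Bezout coefficients s = 47, t = -115.
Result: 876 · (47) + 358 · (-115) = 2.

gcd(876, 358) = 2; s = 47, t = -115 (check: 876·47 + 358·(-115) = 2).


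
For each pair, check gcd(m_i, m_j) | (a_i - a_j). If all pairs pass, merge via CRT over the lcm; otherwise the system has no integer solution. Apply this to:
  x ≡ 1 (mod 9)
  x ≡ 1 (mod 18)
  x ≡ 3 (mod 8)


Moduli 9, 18, 8 are not pairwise coprime, so CRT works modulo lcm(m_i) when all pairwise compatibility conditions hold.
Pairwise compatibility: gcd(m_i, m_j) must divide a_i - a_j for every pair.
Merge one congruence at a time:
  Start: x ≡ 1 (mod 9).
  Combine with x ≡ 1 (mod 18): gcd(9, 18) = 9; 1 - 1 = 0, which IS divisible by 9, so compatible.
    Write x = 1 + 9·t and substitute into x ≡ 1 (mod 18): 9·t ≡ 1 − 1 = 0 (mod 18).
    Divide the congruence (and modulus) by g = 9: 1·t ≡ 0 (mod 2).
    So t ≡ 0 (mod 2).
    Then x = 1 + 9·0 = 1, valid modulo lcm(9, 18) = 18: x ≡ 1 (mod 18).
  Combine with x ≡ 3 (mod 8): gcd(18, 8) = 2; 3 - 1 = 2, which IS divisible by 2, so compatible.
    Write x = 1 + 18·t and substitute into x ≡ 3 (mod 8): 18·t ≡ 3 − 1 = 2 (mod 8).
    Divide the congruence (and modulus) by g = 2: 9·t ≡ 1 (mod 4).
    Reduce coefficients mod 4: 1·t ≡ 1 (mod 4).
    So t ≡ 1 (mod 4).
    Then x = 1 + 18·1 = 19, valid modulo lcm(18, 8) = 72: x ≡ 19 (mod 72).
Verify: 19 mod 9 = 1, 19 mod 18 = 1, 19 mod 8 = 3.

x ≡ 19 (mod 72).


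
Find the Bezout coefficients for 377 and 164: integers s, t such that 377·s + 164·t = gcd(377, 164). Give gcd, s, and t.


Euclidean algorithm on (377, 164) — divide until remainder is 0:
  377 = 2 · 164 + 49
  164 = 3 · 49 + 17
  49 = 2 · 17 + 15
  17 = 1 · 15 + 2
  15 = 7 · 2 + 1
  2 = 2 · 1 + 0
gcd(377, 164) = 1.
Track Bezout coefficients alongside the remainders: start with r₀ = 377 = a·1 + b·0 (s = 1, t = 0) and r₁ = 164 = a·0 + b·1 (s = 0, t = 1); each new remainder r_{k+1} = r_{k-1} − q_k·r_k inherits s_{k+1} = s_{k-1} − q_k·s_k, t_{k+1} = t_{k-1} − q_k·t_k, so r_k = a·s_k + b·t_k at every step:
  q = 2: r = 49, s = 1 − 2·0 = 1, t = 0 − 2·1 = -2  (check: 377·1 + 164·(-2) = 49)
  q = 3: r = 17, s = 0 − 3·1 = -3, t = 1 − 3·(-2) = 7  (check: 377·(-3) + 164·7 = 17)
  q = 2: r = 15, s = 1 − 2·(-3) = 7, t = -2 − 2·7 = -16  (check: 377·7 + 164·(-16) = 15)
  q = 1: r = 2, s = -3 − 1·7 = -10, t = 7 − 1·(-16) = 23  (check: 377·(-10) + 164·23 = 2)
  q = 7: r = 1, s = 7 − 7·(-10) = 77, t = -16 − 7·23 = -177  (check: 377·77 + 164·(-177) = 1)
The row with r = 1 (the gcd) gives the Bezout coefficients s = 77, t = -177.
Result: 377 · (77) + 164 · (-177) = 1.

gcd(377, 164) = 1; s = 77, t = -177 (check: 377·77 + 164·(-177) = 1).


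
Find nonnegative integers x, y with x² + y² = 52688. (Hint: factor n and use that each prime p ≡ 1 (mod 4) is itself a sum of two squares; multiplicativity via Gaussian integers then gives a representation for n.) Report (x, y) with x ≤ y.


Step 1: Factor n = 52688 = 2^4 · 37 · 89.
Step 2: Check the mod-4 condition on each prime factor: 2 = 2 (special); 37 ≡ 1 (mod 4), exponent 1; 89 ≡ 1 (mod 4), exponent 1.
All primes ≡ 3 (mod 4) appear to even exponent (or don't appear), so by the two-squares theorem n IS expressible as a sum of two squares.
Step 3: Build a representation. Group n = k² · m with k = 4 and m = 37 · 89 = 3293 (a product of primes ≡ 1 (mod 4)); a representation of m scales to one of n via (k·x)² + (k·y)² = k²(x² + y²). Each prime p ≡ 1 (mod 4) is itself a sum of two squares; find a² by testing p − a² for a perfect square:
  37: 37 − 1² = 36 = 6² ⇒ 37 = 1² + 6².
  89: 89 − 1² = 88, 89 − 2² = 85, 89 − 3² = 80, 89 − 4² = 73, 89 − 5² = 64 = 8² ⇒ 89 = 5² + 8².
  Combine using the Brahmagupta–Fibonacci identity (a² + b²)(c² + d²) = (ac − bd)² + (ad + bc)² = (ac + bd)² + (ad − bc)²:
  37 · 89 = 3293: from (1² + 6²)(5² + 8²), take (1·5 − 6·8, 1·8 + 6·5) = (5 − 48, 8 + 30) = (-43, 38); dropping signs (only squares matter) gives (43, 38); check 43² + 38² = 1849 + 1444 = 3293 ✓.
  Scale by k = 4: (4·43, 4·38) = (172, 152).
Step 4: Order so x ≤ y and verify: 152² + 172² = 23104 + 29584 = 52688 = n. ✓

n = 52688 = 152² + 172² (one valid representation with x ≤ y).


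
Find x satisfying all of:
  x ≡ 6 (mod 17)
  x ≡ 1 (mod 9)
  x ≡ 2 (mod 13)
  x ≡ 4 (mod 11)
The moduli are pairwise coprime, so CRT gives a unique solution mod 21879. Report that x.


Product of moduli M = 17 · 9 · 13 · 11 = 21879.
Merge one congruence at a time:
  Start: x ≡ 6 (mod 17).
  Combine with x ≡ 1 (mod 9); new modulus lcm = 153.
    Write x = 6 + 17·t and substitute into x ≡ 1 (mod 9): 17·t ≡ 1 − 6 = -5 (mod 9).
    Reduce coefficients mod 9: 8·t ≡ 4 (mod 9).
    The inverse of 8 mod 9 is 8 (since 8·8 = 64 = 7·9 + 1), so t ≡ 8·4 = 32 ≡ 5 (mod 9).
    Then x = 6 + 17·5 = 91, valid modulo lcm(17, 9) = 153: x ≡ 91 (mod 153).
  Combine with x ≡ 2 (mod 13); new modulus lcm = 1989.
    Write x = 91 + 153·t and substitute into x ≡ 2 (mod 13): 153·t ≡ 2 − 91 = -89 (mod 13).
    Reduce coefficients mod 13: 10·t ≡ 2 (mod 13).
    The inverse of 10 mod 13 is 4 (since 10·4 = 40 = 3·13 + 1), so t ≡ 4·2 = 8 ≡ 8 (mod 13).
    Then x = 91 + 153·8 = 1315, valid modulo lcm(153, 13) = 1989: x ≡ 1315 (mod 1989).
  Combine with x ≡ 4 (mod 11); new modulus lcm = 21879.
    Write x = 1315 + 1989·t and substitute into x ≡ 4 (mod 11): 1989·t ≡ 4 − 1315 = -1311 (mod 11).
    Reduce coefficients mod 11: 9·t ≡ 9 (mod 11).
    The inverse of 9 mod 11 is 5 (since 9·5 = 45 = 4·11 + 1), so t ≡ 5·9 = 45 ≡ 1 (mod 11).
    Then x = 1315 + 1989·1 = 3304, valid modulo lcm(1989, 11) = 21879: x ≡ 3304 (mod 21879).
Verify against each original: 3304 mod 17 = 6, 3304 mod 9 = 1, 3304 mod 13 = 2, 3304 mod 11 = 4.

x ≡ 3304 (mod 21879).


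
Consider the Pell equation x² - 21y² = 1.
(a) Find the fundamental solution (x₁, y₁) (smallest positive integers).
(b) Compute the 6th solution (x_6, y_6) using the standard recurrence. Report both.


Step 1: Find the fundamental solution (x₁, y₁) of x² - 21y² = 1.
  Expand √21 as a continued fraction. a₀ = ⌊√21⌋ = 4; iterate m_{k+1} = d_k·a_k − m_k, d_{k+1} = (21 − m_{k+1}²)/d_k, a_{k+1} = ⌊(a₀ + m_{k+1})/d_{k+1}⌋ (starting m₀ = 0, d₀ = 1), with convergents p_k = a_k·p_{k-1} + p_{k-2}, q_k = a_k·q_{k-1} + q_{k-2} (p₋₁ = 1, q₋₁ = 0):
  k = 0: a₀ = 4; p₀/q₀ = 4/1; p₀² − 21·q₀² = 16 − 21 = -5.
  k = 1: m = 4, d = 5, a = ⌊(4 + 4)/5⌋ = 1; p/q = (1·4 + 1)/(1·1 + 0) = 5/1; p² − 21·q² = 25 − 21 = 4.
  k = 2: m = 1, d = 4, a = ⌊(4 + 1)/4⌋ = 1; p/q = (1·5 + 4)/(1·1 + 1) = 9/2; p² − 21·q² = 81 − 84 = -3.
  k = 3: m = 3, d = 3, a = ⌊(4 + 3)/3⌋ = 2; p/q = (2·9 + 5)/(2·2 + 1) = 23/5; p² − 21·q² = 529 − 525 = 4.
  k = 4: m = 3, d = 4, a = ⌊(4 + 3)/4⌋ = 1; p/q = (1·23 + 9)/(1·5 + 2) = 32/7; p² − 21·q² = 1024 − 1029 = -5.
  k = 5: m = 1, d = 5, a = ⌊(4 + 1)/5⌋ = 1; p/q = (1·32 + 23)/(1·7 + 5) = 55/12; p² − 21·q² = 3025 − 3024 = 1.
  The first convergent with p² − 21·q² = 1 gives the fundamental solution (x₁, y₁) = (55, 12).
Step 2: Apply the recurrence (x_{n+1}, y_{n+1}) = (x₁x_n + 21y₁y_n, x₁y_n + y₁x_n) repeatedly.
  From (x_1, y_1) = (55, 12): x_2 = 55·55 + 21·12·12 = 6049; y_2 = 55·12 + 12·55 = 1320.
  From (x_2, y_2) = (6049, 1320): x_3 = 55·6049 + 21·12·1320 = 665335; y_3 = 55·1320 + 12·6049 = 145188.
  From (x_3, y_3) = (665335, 145188): x_4 = 55·665335 + 21·12·145188 = 73180801; y_4 = 55·145188 + 12·665335 = 15969360.
  From (x_4, y_4) = (73180801, 15969360): x_5 = 55·73180801 + 21·12·15969360 = 8049222775; y_5 = 55·15969360 + 12·73180801 = 1756484412.
  From (x_5, y_5) = (8049222775, 1756484412): x_6 = 55·8049222775 + 21·12·1756484412 = 885341324449; y_6 = 55·1756484412 + 12·8049222775 = 193197315960.
Step 3: Verify x_6² - 21·y_6² = 783829260777109485153601 - 783829260777109485153600 = 1 (should be 1). ✓

(x_1, y_1) = (55, 12); (x_6, y_6) = (885341324449, 193197315960).


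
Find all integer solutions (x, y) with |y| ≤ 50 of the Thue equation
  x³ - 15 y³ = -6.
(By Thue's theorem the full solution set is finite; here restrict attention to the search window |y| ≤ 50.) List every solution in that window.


The equation is x³ - 15y³ = -6. For fixed y, x³ = 15·y³ − 6, so a solution requires the RHS to be a perfect cube.
Strategy: iterate y from -50 to 50, compute RHS = 15·y³ − 6, and check whether it is a (positive or negative) perfect cube.
Check small values of y:
  y = 0: RHS = -6 is not a perfect cube.
  y = 1: RHS = 9 is not a perfect cube.
  y = -1: RHS = -21 is not a perfect cube.
  y = 2: RHS = 114 is not a perfect cube.
  y = -2: RHS = -126 is not a perfect cube.
  y = 3: RHS = 399 is not a perfect cube.
  y = -3: RHS = -411 is not a perfect cube.
Continuing the search up to |y| = 50 finds no solutions either.
No (x, y) in the scanned range satisfies the equation.

No integer solutions with |y| ≤ 50.


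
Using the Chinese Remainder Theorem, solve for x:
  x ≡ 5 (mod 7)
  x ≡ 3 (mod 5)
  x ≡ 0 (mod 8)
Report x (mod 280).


Moduli 7, 5, 8 are pairwise coprime; by CRT there is a unique solution modulo M = 7 · 5 · 8 = 280.
Solve pairwise, accumulating the modulus:
  Start with x ≡ 5 (mod 7).
  Combine with x ≡ 3 (mod 5): since gcd(7, 5) = 1, we get a unique residue mod 35.
    Write x = 5 + 7·t and substitute into x ≡ 3 (mod 5): 7·t ≡ 3 − 5 = -2 (mod 5).
    Reduce coefficients mod 5: 2·t ≡ 3 (mod 5).
    The inverse of 2 mod 5 is 3 (since 2·3 = 6 = 1·5 + 1), so t ≡ 3·3 = 9 ≡ 4 (mod 5).
    Then x = 5 + 7·4 = 33, valid modulo lcm(7, 5) = 35: x ≡ 33 (mod 35).
  Combine with x ≡ 0 (mod 8): since gcd(35, 8) = 1, we get a unique residue mod 280.
    Write x = 33 + 35·t and substitute into x ≡ 0 (mod 8): 35·t ≡ 0 − 33 = -33 (mod 8).
    Reduce coefficients mod 8: 3·t ≡ 7 (mod 8).
    The inverse of 3 mod 8 is 3 (since 3·3 = 9 = 1·8 + 1), so t ≡ 3·7 = 21 ≡ 5 (mod 8).
    Then x = 33 + 35·5 = 208, valid modulo lcm(35, 8) = 280: x ≡ 208 (mod 280).
Verify: 208 mod 7 = 5 ✓, 208 mod 5 = 3 ✓, 208 mod 8 = 0 ✓.

x ≡ 208 (mod 280).


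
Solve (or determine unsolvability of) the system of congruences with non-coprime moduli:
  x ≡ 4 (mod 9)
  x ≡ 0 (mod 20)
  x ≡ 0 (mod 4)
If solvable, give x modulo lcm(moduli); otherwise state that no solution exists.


Moduli 9, 20, 4 are not pairwise coprime, so CRT works modulo lcm(m_i) when all pairwise compatibility conditions hold.
Pairwise compatibility: gcd(m_i, m_j) must divide a_i - a_j for every pair.
Merge one congruence at a time:
  Start: x ≡ 4 (mod 9).
  Combine with x ≡ 0 (mod 20): gcd(9, 20) = 1; 0 - 4 = -4, which IS divisible by 1, so compatible.
    Write x = 4 + 9·t and substitute into x ≡ 0 (mod 20): 9·t ≡ 0 − 4 = -4 (mod 20).
    Reduce coefficients mod 20: 9·t ≡ 16 (mod 20).
    The inverse of 9 mod 20 is 9 (since 9·9 = 81 = 4·20 + 1), so t ≡ 9·16 = 144 ≡ 4 (mod 20).
    Then x = 4 + 9·4 = 40, valid modulo lcm(9, 20) = 180: x ≡ 40 (mod 180).
  Combine with x ≡ 0 (mod 4): gcd(180, 4) = 4; 0 - 40 = -40, which IS divisible by 4, so compatible.
    Write x = 40 + 180·t and substitute into x ≡ 0 (mod 4): 180·t ≡ 0 − 40 = -40 (mod 4).
    Divide the congruence (and modulus) by g = 4: 45·t ≡ -10 (mod 1).
    Modulo 1 every t works; take t = 0.
    Then x = 40 + 180·0 = 40, valid modulo lcm(180, 4) = 180: x ≡ 40 (mod 180).
Verify: 40 mod 9 = 4, 40 mod 20 = 0, 40 mod 4 = 0.

x ≡ 40 (mod 180).


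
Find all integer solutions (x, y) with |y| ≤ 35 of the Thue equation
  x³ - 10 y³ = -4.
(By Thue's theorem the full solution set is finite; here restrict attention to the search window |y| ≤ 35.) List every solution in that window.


The equation is x³ - 10y³ = -4. For fixed y, x³ = 10·y³ − 4, so a solution requires the RHS to be a perfect cube.
Strategy: iterate y from -35 to 35, compute RHS = 10·y³ − 4, and check whether it is a (positive or negative) perfect cube.
Check small values of y:
  y = 0: RHS = -4 is not a perfect cube.
  y = 1: RHS = 6 is not a perfect cube.
  y = -1: RHS = -14 is not a perfect cube.
  y = 2: RHS = 76 is not a perfect cube.
  y = -2: RHS = -84 is not a perfect cube.
  y = 3: RHS = 266 is not a perfect cube.
  y = -3: RHS = -274 is not a perfect cube.
Continuing the search up to |y| = 35 finds no solutions either.
No (x, y) in the scanned range satisfies the equation.

No integer solutions with |y| ≤ 35.


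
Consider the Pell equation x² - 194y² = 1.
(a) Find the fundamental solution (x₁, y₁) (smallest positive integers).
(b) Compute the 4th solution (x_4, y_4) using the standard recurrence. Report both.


Step 1: Find the fundamental solution (x₁, y₁) of x² - 194y² = 1.
  Expand √194 as a continued fraction. a₀ = ⌊√194⌋ = 13; iterate m_{k+1} = d_k·a_k − m_k, d_{k+1} = (194 − m_{k+1}²)/d_k, a_{k+1} = ⌊(a₀ + m_{k+1})/d_{k+1}⌋ (starting m₀ = 0, d₀ = 1), with convergents p_k = a_k·p_{k-1} + p_{k-2}, q_k = a_k·q_{k-1} + q_{k-2} (p₋₁ = 1, q₋₁ = 0):
  k = 0: a₀ = 13; p₀/q₀ = 13/1; p₀² − 194·q₀² = 169 − 194 = -25.
  k = 1: m = 13, d = 25, a = ⌊(13 + 13)/25⌋ = 1; p/q = (1·13 + 1)/(1·1 + 0) = 14/1; p² − 194·q² = 196 − 194 = 2.
  k = 2: m = 12, d = 2, a = ⌊(13 + 12)/2⌋ = 12; p/q = (12·14 + 13)/(12·1 + 1) = 181/13; p² − 194·q² = 32761 − 32786 = -25.
  k = 3: m = 12, d = 25, a = ⌊(13 + 12)/25⌋ = 1; p/q = (1·181 + 14)/(1·13 + 1) = 195/14; p² − 194·q² = 38025 − 38024 = 1.
  The first convergent with p² − 194·q² = 1 gives the fundamental solution (x₁, y₁) = (195, 14).
Step 2: Apply the recurrence (x_{n+1}, y_{n+1}) = (x₁x_n + 194y₁y_n, x₁y_n + y₁x_n) repeatedly.
  From (x_1, y_1) = (195, 14): x_2 = 195·195 + 194·14·14 = 76049; y_2 = 195·14 + 14·195 = 5460.
  From (x_2, y_2) = (76049, 5460): x_3 = 195·76049 + 194·14·5460 = 29658915; y_3 = 195·5460 + 14·76049 = 2129386.
  From (x_3, y_3) = (29658915, 2129386): x_4 = 195·29658915 + 194·14·2129386 = 11566900801; y_4 = 195·2129386 + 14·29658915 = 830455080.
Step 3: Verify x_4² - 194·y_4² = 133793194140174441601 - 133793194140174441600 = 1 (should be 1). ✓

(x_1, y_1) = (195, 14); (x_4, y_4) = (11566900801, 830455080).


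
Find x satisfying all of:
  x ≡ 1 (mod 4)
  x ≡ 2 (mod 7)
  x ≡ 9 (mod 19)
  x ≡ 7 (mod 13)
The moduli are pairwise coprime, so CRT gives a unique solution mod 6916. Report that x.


Product of moduli M = 4 · 7 · 19 · 13 = 6916.
Merge one congruence at a time:
  Start: x ≡ 1 (mod 4).
  Combine with x ≡ 2 (mod 7); new modulus lcm = 28.
    Write x = 1 + 4·t and substitute into x ≡ 2 (mod 7): 4·t ≡ 2 − 1 = 1 (mod 7).
    The inverse of 4 mod 7 is 2 (since 4·2 = 8 = 1·7 + 1), so t ≡ 2·1 = 2 ≡ 2 (mod 7).
    Then x = 1 + 4·2 = 9, valid modulo lcm(4, 7) = 28: x ≡ 9 (mod 28).
  Combine with x ≡ 9 (mod 19); new modulus lcm = 532.
    Write x = 9 + 28·t and substitute into x ≡ 9 (mod 19): 28·t ≡ 9 − 9 = 0 (mod 19).
    Reduce coefficients mod 19: 9·t ≡ 0 (mod 19).
    The inverse of 9 mod 19 is 17 (since 9·17 = 153 = 8·19 + 1), so t ≡ 17·0 = 0 ≡ 0 (mod 19).
    Then x = 9 + 28·0 = 9, valid modulo lcm(28, 19) = 532: x ≡ 9 (mod 532).
  Combine with x ≡ 7 (mod 13); new modulus lcm = 6916.
    Write x = 9 + 532·t and substitute into x ≡ 7 (mod 13): 532·t ≡ 7 − 9 = -2 (mod 13).
    Reduce coefficients mod 13: 12·t ≡ 11 (mod 13).
    The inverse of 12 mod 13 is 12 (since 12·12 = 144 = 11·13 + 1), so t ≡ 12·11 = 132 ≡ 2 (mod 13).
    Then x = 9 + 532·2 = 1073, valid modulo lcm(532, 13) = 6916: x ≡ 1073 (mod 6916).
Verify against each original: 1073 mod 4 = 1, 1073 mod 7 = 2, 1073 mod 19 = 9, 1073 mod 13 = 7.

x ≡ 1073 (mod 6916).


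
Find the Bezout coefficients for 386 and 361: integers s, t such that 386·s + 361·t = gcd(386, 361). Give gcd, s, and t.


Euclidean algorithm on (386, 361) — divide until remainder is 0:
  386 = 1 · 361 + 25
  361 = 14 · 25 + 11
  25 = 2 · 11 + 3
  11 = 3 · 3 + 2
  3 = 1 · 2 + 1
  2 = 2 · 1 + 0
gcd(386, 361) = 1.
Track Bezout coefficients alongside the remainders: start with r₀ = 386 = a·1 + b·0 (s = 1, t = 0) and r₁ = 361 = a·0 + b·1 (s = 0, t = 1); each new remainder r_{k+1} = r_{k-1} − q_k·r_k inherits s_{k+1} = s_{k-1} − q_k·s_k, t_{k+1} = t_{k-1} − q_k·t_k, so r_k = a·s_k + b·t_k at every step:
  q = 1: r = 25, s = 1 − 1·0 = 1, t = 0 − 1·1 = -1  (check: 386·1 + 361·(-1) = 25)
  q = 14: r = 11, s = 0 − 14·1 = -14, t = 1 − 14·(-1) = 15  (check: 386·(-14) + 361·15 = 11)
  q = 2: r = 3, s = 1 − 2·(-14) = 29, t = -1 − 2·15 = -31  (check: 386·29 + 361·(-31) = 3)
  q = 3: r = 2, s = -14 − 3·29 = -101, t = 15 − 3·(-31) = 108  (check: 386·(-101) + 361·108 = 2)
  q = 1: r = 1, s = 29 − 1·(-101) = 130, t = -31 − 1·108 = -139  (check: 386·130 + 361·(-139) = 1)
The row with r = 1 (the gcd) gives the Bezout coefficients s = 130, t = -139.
Result: 386 · (130) + 361 · (-139) = 1.

gcd(386, 361) = 1; s = 130, t = -139 (check: 386·130 + 361·(-139) = 1).


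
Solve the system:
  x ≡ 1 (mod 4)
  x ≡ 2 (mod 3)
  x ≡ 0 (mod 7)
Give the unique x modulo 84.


Moduli 4, 3, 7 are pairwise coprime; by CRT there is a unique solution modulo M = 4 · 3 · 7 = 84.
Solve pairwise, accumulating the modulus:
  Start with x ≡ 1 (mod 4).
  Combine with x ≡ 2 (mod 3): since gcd(4, 3) = 1, we get a unique residue mod 12.
    Write x = 1 + 4·t and substitute into x ≡ 2 (mod 3): 4·t ≡ 2 − 1 = 1 (mod 3).
    Reduce coefficients mod 3: 1·t ≡ 1 (mod 3).
    So t ≡ 1 (mod 3).
    Then x = 1 + 4·1 = 5, valid modulo lcm(4, 3) = 12: x ≡ 5 (mod 12).
  Combine with x ≡ 0 (mod 7): since gcd(12, 7) = 1, we get a unique residue mod 84.
    Write x = 5 + 12·t and substitute into x ≡ 0 (mod 7): 12·t ≡ 0 − 5 = -5 (mod 7).
    Reduce coefficients mod 7: 5·t ≡ 2 (mod 7).
    The inverse of 5 mod 7 is 3 (since 5·3 = 15 = 2·7 + 1), so t ≡ 3·2 = 6 ≡ 6 (mod 7).
    Then x = 5 + 12·6 = 77, valid modulo lcm(12, 7) = 84: x ≡ 77 (mod 84).
Verify: 77 mod 4 = 1 ✓, 77 mod 3 = 2 ✓, 77 mod 7 = 0 ✓.

x ≡ 77 (mod 84).


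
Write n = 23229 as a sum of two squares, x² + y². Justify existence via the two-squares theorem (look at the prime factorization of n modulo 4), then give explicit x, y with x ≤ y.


Step 1: Factor n = 23229 = 3^2 · 29 · 89.
Step 2: Check the mod-4 condition on each prime factor: 3 ≡ 3 (mod 4), exponent 2 (must be even); 29 ≡ 1 (mod 4), exponent 1; 89 ≡ 1 (mod 4), exponent 1.
All primes ≡ 3 (mod 4) appear to even exponent (or don't appear), so by the two-squares theorem n IS expressible as a sum of two squares.
Step 3: Build a representation. Group n = k² · m with k = 3 and m = 29 · 89 = 2581 (a product of primes ≡ 1 (mod 4)); a representation of m scales to one of n via (k·x)² + (k·y)² = k²(x² + y²). Each prime p ≡ 1 (mod 4) is itself a sum of two squares; find a² by testing p − a² for a perfect square:
  29: 29 − 1² = 28, 29 − 2² = 25 = 5² ⇒ 29 = 2² + 5².
  89: 89 − 1² = 88, 89 − 2² = 85, 89 − 3² = 80, 89 − 4² = 73, 89 − 5² = 64 = 8² ⇒ 89 = 5² + 8².
  Combine using the Brahmagupta–Fibonacci identity (a² + b²)(c² + d²) = (ac − bd)² + (ad + bc)² = (ac + bd)² + (ad − bc)²:
  29 · 89 = 2581: from (2² + 5²)(5² + 8²), take (2·5 − 5·8, 2·8 + 5·5) = (10 − 40, 16 + 25) = (-30, 41); dropping signs (only squares matter) gives (30, 41); check 30² + 41² = 900 + 1681 = 2581 ✓.
  Scale by k = 3: (3·30, 3·41) = (90, 123).
Step 4: Order so x ≤ y and verify: 90² + 123² = 8100 + 15129 = 23229 = n. ✓

n = 23229 = 90² + 123² (one valid representation with x ≤ y).


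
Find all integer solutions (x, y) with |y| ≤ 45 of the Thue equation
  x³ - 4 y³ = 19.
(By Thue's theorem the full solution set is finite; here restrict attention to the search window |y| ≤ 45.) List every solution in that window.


The equation is x³ - 4y³ = 19. For fixed y, x³ = 4·y³ + 19, so a solution requires the RHS to be a perfect cube.
Strategy: iterate y from -45 to 45, compute RHS = 4·y³ + 19, and check whether it is a (positive or negative) perfect cube.
Check small values of y:
  y = 0: RHS = 19 is not a perfect cube.
  y = 1: RHS = 23 is not a perfect cube.
  y = -1: RHS = 15 is not a perfect cube.
  y = 2: RHS = 51 is not a perfect cube.
  y = -2: RHS = -13 is not a perfect cube.
  y = 3: RHS = 127 is not a perfect cube.
  y = -3: RHS = -89 is not a perfect cube.
Continuing the search up to |y| = 45 finds no solutions either.
No (x, y) in the scanned range satisfies the equation.

No integer solutions with |y| ≤ 45.


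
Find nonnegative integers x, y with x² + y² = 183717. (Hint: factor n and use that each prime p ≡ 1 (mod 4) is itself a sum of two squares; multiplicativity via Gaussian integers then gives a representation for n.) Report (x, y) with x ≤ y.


Step 1: Factor n = 183717 = 3^2 · 137 · 149.
Step 2: Check the mod-4 condition on each prime factor: 3 ≡ 3 (mod 4), exponent 2 (must be even); 137 ≡ 1 (mod 4), exponent 1; 149 ≡ 1 (mod 4), exponent 1.
All primes ≡ 3 (mod 4) appear to even exponent (or don't appear), so by the two-squares theorem n IS expressible as a sum of two squares.
Step 3: Build a representation. Group n = k² · m with k = 3 and m = 137 · 149 = 20413 (a product of primes ≡ 1 (mod 4)); a representation of m scales to one of n via (k·x)² + (k·y)² = k²(x² + y²). Each prime p ≡ 1 (mod 4) is itself a sum of two squares; find a² by testing p − a² for a perfect square:
  137: 137 − 1² = 136, 137 − 2² = 133, 137 − 3² = 128, 137 − 4² = 121 = 11² ⇒ 137 = 4² + 11².
  149: 149 − 1² = 148, 149 − 2² = 145, 149 − 3² = 140, 149 − 4² = 133, 149 − 5² = 124, 149 − 6² = 113, 149 − 7² = 100 = 10² ⇒ 149 = 7² + 10².
  Combine using the Brahmagupta–Fibonacci identity (a² + b²)(c² + d²) = (ac − bd)² + (ad + bc)² = (ac + bd)² + (ad − bc)²:
  137 · 149 = 20413: from (4² + 11²)(7² + 10²), take (4·7 − 11·10, 4·10 + 11·7) = (28 − 110, 40 + 77) = (-82, 117); dropping signs (only squares matter) gives (82, 117); check 82² + 117² = 6724 + 13689 = 20413 ✓.
  Scale by k = 3: (3·82, 3·117) = (246, 351).
Step 4: Order so x ≤ y and verify: 246² + 351² = 60516 + 123201 = 183717 = n. ✓

n = 183717 = 246² + 351² (one valid representation with x ≤ y).


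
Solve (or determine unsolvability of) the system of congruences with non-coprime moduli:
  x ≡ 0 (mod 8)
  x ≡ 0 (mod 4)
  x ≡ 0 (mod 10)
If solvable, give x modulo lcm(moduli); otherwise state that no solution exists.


Moduli 8, 4, 10 are not pairwise coprime, so CRT works modulo lcm(m_i) when all pairwise compatibility conditions hold.
Pairwise compatibility: gcd(m_i, m_j) must divide a_i - a_j for every pair.
Merge one congruence at a time:
  Start: x ≡ 0 (mod 8).
  Combine with x ≡ 0 (mod 4): gcd(8, 4) = 4; 0 - 0 = 0, which IS divisible by 4, so compatible.
    Write x = 0 + 8·t and substitute into x ≡ 0 (mod 4): 8·t ≡ 0 − 0 = 0 (mod 4).
    Divide the congruence (and modulus) by g = 4: 2·t ≡ 0 (mod 1).
    Modulo 1 every t works; take t = 0.
    Then x = 0 + 8·0 = 0, valid modulo lcm(8, 4) = 8: x ≡ 0 (mod 8).
  Combine with x ≡ 0 (mod 10): gcd(8, 10) = 2; 0 - 0 = 0, which IS divisible by 2, so compatible.
    Write x = 0 + 8·t and substitute into x ≡ 0 (mod 10): 8·t ≡ 0 − 0 = 0 (mod 10).
    Divide the congruence (and modulus) by g = 2: 4·t ≡ 0 (mod 5).
    The inverse of 4 mod 5 is 4 (since 4·4 = 16 = 3·5 + 1), so t ≡ 4·0 = 0 ≡ 0 (mod 5).
    Then x = 0 + 8·0 = 0, valid modulo lcm(8, 10) = 40: x ≡ 0 (mod 40).
Verify: 0 mod 8 = 0, 0 mod 4 = 0, 0 mod 10 = 0.

x ≡ 0 (mod 40).


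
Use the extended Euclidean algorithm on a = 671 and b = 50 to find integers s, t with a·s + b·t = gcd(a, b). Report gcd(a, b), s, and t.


Euclidean algorithm on (671, 50) — divide until remainder is 0:
  671 = 13 · 50 + 21
  50 = 2 · 21 + 8
  21 = 2 · 8 + 5
  8 = 1 · 5 + 3
  5 = 1 · 3 + 2
  3 = 1 · 2 + 1
  2 = 2 · 1 + 0
gcd(671, 50) = 1.
Track Bezout coefficients alongside the remainders: start with r₀ = 671 = a·1 + b·0 (s = 1, t = 0) and r₁ = 50 = a·0 + b·1 (s = 0, t = 1); each new remainder r_{k+1} = r_{k-1} − q_k·r_k inherits s_{k+1} = s_{k-1} − q_k·s_k, t_{k+1} = t_{k-1} − q_k·t_k, so r_k = a·s_k + b·t_k at every step:
  q = 13: r = 21, s = 1 − 13·0 = 1, t = 0 − 13·1 = -13  (check: 671·1 + 50·(-13) = 21)
  q = 2: r = 8, s = 0 − 2·1 = -2, t = 1 − 2·(-13) = 27  (check: 671·(-2) + 50·27 = 8)
  q = 2: r = 5, s = 1 − 2·(-2) = 5, t = -13 − 2·27 = -67  (check: 671·5 + 50·(-67) = 5)
  q = 1: r = 3, s = -2 − 1·5 = -7, t = 27 − 1·(-67) = 94  (check: 671·(-7) + 50·94 = 3)
  q = 1: r = 2, s = 5 − 1·(-7) = 12, t = -67 − 1·94 = -161  (check: 671·12 + 50·(-161) = 2)
  q = 1: r = 1, s = -7 − 1·12 = -19, t = 94 − 1·(-161) = 255  (check: 671·(-19) + 50·255 = 1)
The row with r = 1 (the gcd) gives the Bezout coefficients s = -19, t = 255.
Result: 671 · (-19) + 50 · (255) = 1.

gcd(671, 50) = 1; s = -19, t = 255 (check: 671·(-19) + 50·255 = 1).


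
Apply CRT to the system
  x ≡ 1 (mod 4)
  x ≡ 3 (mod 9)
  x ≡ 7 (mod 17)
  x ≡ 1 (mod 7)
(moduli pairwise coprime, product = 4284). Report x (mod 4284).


Product of moduli M = 4 · 9 · 17 · 7 = 4284.
Merge one congruence at a time:
  Start: x ≡ 1 (mod 4).
  Combine with x ≡ 3 (mod 9); new modulus lcm = 36.
    Write x = 1 + 4·t and substitute into x ≡ 3 (mod 9): 4·t ≡ 3 − 1 = 2 (mod 9).
    The inverse of 4 mod 9 is 7 (since 4·7 = 28 = 3·9 + 1), so t ≡ 7·2 = 14 ≡ 5 (mod 9).
    Then x = 1 + 4·5 = 21, valid modulo lcm(4, 9) = 36: x ≡ 21 (mod 36).
  Combine with x ≡ 7 (mod 17); new modulus lcm = 612.
    Write x = 21 + 36·t and substitute into x ≡ 7 (mod 17): 36·t ≡ 7 − 21 = -14 (mod 17).
    Reduce coefficients mod 17: 2·t ≡ 3 (mod 17).
    The inverse of 2 mod 17 is 9 (since 2·9 = 18 = 1·17 + 1), so t ≡ 9·3 = 27 ≡ 10 (mod 17).
    Then x = 21 + 36·10 = 381, valid modulo lcm(36, 17) = 612: x ≡ 381 (mod 612).
  Combine with x ≡ 1 (mod 7); new modulus lcm = 4284.
    Write x = 381 + 612·t and substitute into x ≡ 1 (mod 7): 612·t ≡ 1 − 381 = -380 (mod 7).
    Reduce coefficients mod 7: 3·t ≡ 5 (mod 7).
    The inverse of 3 mod 7 is 5 (since 3·5 = 15 = 2·7 + 1), so t ≡ 5·5 = 25 ≡ 4 (mod 7).
    Then x = 381 + 612·4 = 2829, valid modulo lcm(612, 7) = 4284: x ≡ 2829 (mod 4284).
Verify against each original: 2829 mod 4 = 1, 2829 mod 9 = 3, 2829 mod 17 = 7, 2829 mod 7 = 1.

x ≡ 2829 (mod 4284).


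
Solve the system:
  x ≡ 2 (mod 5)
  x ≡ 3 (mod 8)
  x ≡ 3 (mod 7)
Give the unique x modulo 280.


Moduli 5, 8, 7 are pairwise coprime; by CRT there is a unique solution modulo M = 5 · 8 · 7 = 280.
Solve pairwise, accumulating the modulus:
  Start with x ≡ 2 (mod 5).
  Combine with x ≡ 3 (mod 8): since gcd(5, 8) = 1, we get a unique residue mod 40.
    Write x = 2 + 5·t and substitute into x ≡ 3 (mod 8): 5·t ≡ 3 − 2 = 1 (mod 8).
    The inverse of 5 mod 8 is 5 (since 5·5 = 25 = 3·8 + 1), so t ≡ 5·1 = 5 ≡ 5 (mod 8).
    Then x = 2 + 5·5 = 27, valid modulo lcm(5, 8) = 40: x ≡ 27 (mod 40).
  Combine with x ≡ 3 (mod 7): since gcd(40, 7) = 1, we get a unique residue mod 280.
    Write x = 27 + 40·t and substitute into x ≡ 3 (mod 7): 40·t ≡ 3 − 27 = -24 (mod 7).
    Reduce coefficients mod 7: 5·t ≡ 4 (mod 7).
    The inverse of 5 mod 7 is 3 (since 5·3 = 15 = 2·7 + 1), so t ≡ 3·4 = 12 ≡ 5 (mod 7).
    Then x = 27 + 40·5 = 227, valid modulo lcm(40, 7) = 280: x ≡ 227 (mod 280).
Verify: 227 mod 5 = 2 ✓, 227 mod 8 = 3 ✓, 227 mod 7 = 3 ✓.

x ≡ 227 (mod 280).


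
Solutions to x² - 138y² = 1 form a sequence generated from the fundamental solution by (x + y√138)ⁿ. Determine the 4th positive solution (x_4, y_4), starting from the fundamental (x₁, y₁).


Step 1: Find the fundamental solution (x₁, y₁) of x² - 138y² = 1.
  Expand √138 as a continued fraction. a₀ = ⌊√138⌋ = 11; iterate m_{k+1} = d_k·a_k − m_k, d_{k+1} = (138 − m_{k+1}²)/d_k, a_{k+1} = ⌊(a₀ + m_{k+1})/d_{k+1}⌋ (starting m₀ = 0, d₀ = 1), with convergents p_k = a_k·p_{k-1} + p_{k-2}, q_k = a_k·q_{k-1} + q_{k-2} (p₋₁ = 1, q₋₁ = 0):
  k = 0: a₀ = 11; p₀/q₀ = 11/1; p₀² − 138·q₀² = 121 − 138 = -17.
  k = 1: m = 11, d = 17, a = ⌊(11 + 11)/17⌋ = 1; p/q = (1·11 + 1)/(1·1 + 0) = 12/1; p² − 138·q² = 144 − 138 = 6.
  k = 2: m = 6, d = 6, a = ⌊(11 + 6)/6⌋ = 2; p/q = (2·12 + 11)/(2·1 + 1) = 35/3; p² − 138·q² = 1225 − 1242 = -17.
  k = 3: m = 6, d = 17, a = ⌊(11 + 6)/17⌋ = 1; p/q = (1·35 + 12)/(1·3 + 1) = 47/4; p² − 138·q² = 2209 − 2208 = 1.
  The first convergent with p² − 138·q² = 1 gives the fundamental solution (x₁, y₁) = (47, 4).
Step 2: Apply the recurrence (x_{n+1}, y_{n+1}) = (x₁x_n + 138y₁y_n, x₁y_n + y₁x_n) repeatedly.
  From (x_1, y_1) = (47, 4): x_2 = 47·47 + 138·4·4 = 4417; y_2 = 47·4 + 4·47 = 376.
  From (x_2, y_2) = (4417, 376): x_3 = 47·4417 + 138·4·376 = 415151; y_3 = 47·376 + 4·4417 = 35340.
  From (x_3, y_3) = (415151, 35340): x_4 = 47·415151 + 138·4·35340 = 39019777; y_4 = 47·35340 + 4·415151 = 3321584.
Step 3: Verify x_4² - 138·y_4² = 1522542997129729 - 1522542997129728 = 1 (should be 1). ✓

(x_1, y_1) = (47, 4); (x_4, y_4) = (39019777, 3321584).


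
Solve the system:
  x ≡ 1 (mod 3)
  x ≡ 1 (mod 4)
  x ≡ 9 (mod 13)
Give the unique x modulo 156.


Moduli 3, 4, 13 are pairwise coprime; by CRT there is a unique solution modulo M = 3 · 4 · 13 = 156.
Solve pairwise, accumulating the modulus:
  Start with x ≡ 1 (mod 3).
  Combine with x ≡ 1 (mod 4): since gcd(3, 4) = 1, we get a unique residue mod 12.
    Write x = 1 + 3·t and substitute into x ≡ 1 (mod 4): 3·t ≡ 1 − 1 = 0 (mod 4).
    The inverse of 3 mod 4 is 3 (since 3·3 = 9 = 2·4 + 1), so t ≡ 3·0 = 0 ≡ 0 (mod 4).
    Then x = 1 + 3·0 = 1, valid modulo lcm(3, 4) = 12: x ≡ 1 (mod 12).
  Combine with x ≡ 9 (mod 13): since gcd(12, 13) = 1, we get a unique residue mod 156.
    Write x = 1 + 12·t and substitute into x ≡ 9 (mod 13): 12·t ≡ 9 − 1 = 8 (mod 13).
    The inverse of 12 mod 13 is 12 (since 12·12 = 144 = 11·13 + 1), so t ≡ 12·8 = 96 ≡ 5 (mod 13).
    Then x = 1 + 12·5 = 61, valid modulo lcm(12, 13) = 156: x ≡ 61 (mod 156).
Verify: 61 mod 3 = 1 ✓, 61 mod 4 = 1 ✓, 61 mod 13 = 9 ✓.

x ≡ 61 (mod 156).
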